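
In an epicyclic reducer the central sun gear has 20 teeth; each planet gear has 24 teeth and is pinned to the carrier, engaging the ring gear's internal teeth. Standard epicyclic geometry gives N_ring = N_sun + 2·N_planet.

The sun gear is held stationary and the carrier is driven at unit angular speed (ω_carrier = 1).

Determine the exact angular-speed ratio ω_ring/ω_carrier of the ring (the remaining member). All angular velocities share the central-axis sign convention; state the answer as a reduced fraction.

22/17

N_ring = 20 + 2·24 = 68
20(ω_s−ω_c) = −68(ω_r−ω_c),  ω_s=0, ω_c=1
ω_r = 1 − (20/68)(0−1) = 22/17
ω_r/ω_c = 22/17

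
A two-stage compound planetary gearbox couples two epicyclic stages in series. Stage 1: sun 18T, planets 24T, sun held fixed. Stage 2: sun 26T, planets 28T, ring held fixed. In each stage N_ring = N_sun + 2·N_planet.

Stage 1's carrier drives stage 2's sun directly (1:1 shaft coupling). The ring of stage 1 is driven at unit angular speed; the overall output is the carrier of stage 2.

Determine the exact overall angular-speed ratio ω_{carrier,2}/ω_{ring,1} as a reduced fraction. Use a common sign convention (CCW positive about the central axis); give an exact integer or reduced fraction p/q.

Stage 1: N_ring = 18 + 2·24 = 66
Stage 1: 18(ω_s−ω_c) = −66(ω_r−ω_c),  ω_s=0, ω_r=1
Stage 1: 18(0−ω_c) = −66(1−ω_c)  ⇒  84ω_c = 66  ⇒  ω_c = 11/14
  ⇒ ω_c¹/ω_r¹ = 11/14
Stage 2: N_ring = 26 + 2·28 = 82
Stage 2: 26(ω_s−ω_c) = −82(ω_r−ω_c),  ω_r=0, ω_s=1
Stage 2: 26(1−ω_c) = −82(0−ω_c)  ⇒  108ω_c = 26  ⇒  ω_c = 13/54
  ⇒ ω_c²/ω_s² = 13/54
Coupling ω_s² = ω_c¹ ⇒ overall = 11/14 × 13/54 = 143/756

143/756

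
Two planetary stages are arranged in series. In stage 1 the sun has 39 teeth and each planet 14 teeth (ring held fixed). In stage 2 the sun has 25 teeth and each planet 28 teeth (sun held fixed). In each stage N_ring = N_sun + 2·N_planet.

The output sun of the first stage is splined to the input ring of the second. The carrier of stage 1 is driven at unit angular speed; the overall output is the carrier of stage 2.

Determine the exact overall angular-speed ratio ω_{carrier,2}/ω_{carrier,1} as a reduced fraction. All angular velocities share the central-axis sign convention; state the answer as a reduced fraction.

Stage 1: N_ring = 39 + 2·14 = 67
Stage 1: 39(ω_s−ω_c) = −67(ω_r−ω_c),  ω_r=0, ω_c=1
Stage 1: ω_s = 1 − (67/39)(0−1) = 106/39
  ⇒ ω_s¹/ω_c¹ = 106/39
Stage 2: N_ring = 25 + 2·28 = 81
Stage 2: 25(ω_s−ω_c) = −81(ω_r−ω_c),  ω_s=0, ω_r=1
Stage 2: 25(0−ω_c) = −81(1−ω_c)  ⇒  106ω_c = 81  ⇒  ω_c = 81/106
  ⇒ ω_c²/ω_r² = 81/106
Coupling ω_r² = ω_s¹ ⇒ overall = 106/39 × 81/106 = 27/13

27/13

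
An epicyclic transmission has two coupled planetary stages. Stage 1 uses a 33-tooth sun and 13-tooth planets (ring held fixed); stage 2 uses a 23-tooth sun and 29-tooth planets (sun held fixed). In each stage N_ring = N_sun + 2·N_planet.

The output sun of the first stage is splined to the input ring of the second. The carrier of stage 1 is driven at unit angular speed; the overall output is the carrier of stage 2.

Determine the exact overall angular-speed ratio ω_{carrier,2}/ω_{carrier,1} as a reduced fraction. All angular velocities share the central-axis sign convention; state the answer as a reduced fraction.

Stage 1: N_ring = 33 + 2·13 = 59
Stage 1: 33(ω_s−ω_c) = −59(ω_r−ω_c),  ω_r=0, ω_c=1
Stage 1: ω_s = 1 − (59/33)(0−1) = 92/33
  ⇒ ω_s¹/ω_c¹ = 92/33
Stage 2: N_ring = 23 + 2·29 = 81
Stage 2: 23(ω_s−ω_c) = −81(ω_r−ω_c),  ω_s=0, ω_r=1
Stage 2: 23(0−ω_c) = −81(1−ω_c)  ⇒  104ω_c = 81  ⇒  ω_c = 81/104
  ⇒ ω_c²/ω_r² = 81/104
Coupling ω_r² = ω_s¹ ⇒ overall = 92/33 × 81/104 = 621/286

621/286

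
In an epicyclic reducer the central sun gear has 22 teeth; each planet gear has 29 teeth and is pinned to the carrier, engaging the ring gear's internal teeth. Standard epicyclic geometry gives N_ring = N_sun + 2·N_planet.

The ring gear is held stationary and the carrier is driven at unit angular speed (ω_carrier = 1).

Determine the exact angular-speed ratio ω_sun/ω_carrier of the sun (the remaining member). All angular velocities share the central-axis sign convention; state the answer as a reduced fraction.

N_ring = 22 + 2·29 = 80
22(ω_s−ω_c) = −80(ω_r−ω_c),  ω_r=0, ω_c=1
ω_s = 1 − (80/22)(0−1) = 51/11
ω_s/ω_c = 51/11

51/11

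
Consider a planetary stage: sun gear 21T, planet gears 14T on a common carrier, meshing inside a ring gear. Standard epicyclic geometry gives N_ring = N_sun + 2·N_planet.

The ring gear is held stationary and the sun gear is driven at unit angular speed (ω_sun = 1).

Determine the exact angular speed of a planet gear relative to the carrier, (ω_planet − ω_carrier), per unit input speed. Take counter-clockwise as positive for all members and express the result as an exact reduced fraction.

N_ring = 21 + 2·14 = 49
21(ω_s−ω_c) = −49(ω_r−ω_c),  ω_r=0, ω_s=1
21(1−ω_c) = −49(0−ω_c)  ⇒  70ω_c = 21  ⇒  ω_c = 3/10
sun–planet: 21·(1−3/10) = −14·(ω_p−ω_c)  ⇒  ω_p−ω_c = −(21/14)·(7/10) = -21/20

-21/20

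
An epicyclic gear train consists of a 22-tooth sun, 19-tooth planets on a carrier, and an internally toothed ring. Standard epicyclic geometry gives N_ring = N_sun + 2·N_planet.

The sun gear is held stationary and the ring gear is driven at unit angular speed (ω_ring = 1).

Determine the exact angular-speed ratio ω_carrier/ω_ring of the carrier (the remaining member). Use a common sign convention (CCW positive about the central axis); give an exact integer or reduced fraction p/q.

30/41

N_ring = 22 + 2·19 = 60
22(ω_s−ω_c) = −60(ω_r−ω_c),  ω_s=0, ω_r=1
22(0−ω_c) = −60(1−ω_c)  ⇒  82ω_c = 60  ⇒  ω_c = 30/41
ω_c/ω_r = 30/41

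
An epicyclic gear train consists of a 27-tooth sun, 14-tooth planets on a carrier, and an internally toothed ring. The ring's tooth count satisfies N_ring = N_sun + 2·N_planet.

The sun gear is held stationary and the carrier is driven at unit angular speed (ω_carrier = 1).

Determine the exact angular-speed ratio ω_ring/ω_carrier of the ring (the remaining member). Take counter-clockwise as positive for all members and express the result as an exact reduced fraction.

N_ring = 27 + 2·14 = 55
27(ω_s−ω_c) = −55(ω_r−ω_c),  ω_s=0, ω_c=1
ω_r = 1 − (27/55)(0−1) = 82/55
ω_r/ω_c = 82/55

82/55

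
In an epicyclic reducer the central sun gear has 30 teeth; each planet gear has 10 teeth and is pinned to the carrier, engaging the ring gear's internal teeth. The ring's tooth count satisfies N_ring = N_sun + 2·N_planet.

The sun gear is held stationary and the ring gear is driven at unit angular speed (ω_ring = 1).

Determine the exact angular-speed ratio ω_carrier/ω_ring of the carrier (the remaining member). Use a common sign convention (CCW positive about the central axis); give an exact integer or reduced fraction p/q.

5/8

N_ring = 30 + 2·10 = 50
30(ω_s−ω_c) = −50(ω_r−ω_c),  ω_s=0, ω_r=1
30(0−ω_c) = −50(1−ω_c)  ⇒  80ω_c = 50  ⇒  ω_c = 5/8
ω_c/ω_r = 5/8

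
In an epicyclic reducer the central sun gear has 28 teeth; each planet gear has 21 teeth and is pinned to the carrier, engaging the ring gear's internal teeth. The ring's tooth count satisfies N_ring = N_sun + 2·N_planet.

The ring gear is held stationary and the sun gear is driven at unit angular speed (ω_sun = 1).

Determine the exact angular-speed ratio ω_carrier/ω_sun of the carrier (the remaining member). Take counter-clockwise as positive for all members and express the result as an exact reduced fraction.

N_ring = 28 + 2·21 = 70
28(ω_s−ω_c) = −70(ω_r−ω_c),  ω_r=0, ω_s=1
28(1−ω_c) = −70(0−ω_c)  ⇒  98ω_c = 28  ⇒  ω_c = 2/7
ω_c/ω_s = 2/7

2/7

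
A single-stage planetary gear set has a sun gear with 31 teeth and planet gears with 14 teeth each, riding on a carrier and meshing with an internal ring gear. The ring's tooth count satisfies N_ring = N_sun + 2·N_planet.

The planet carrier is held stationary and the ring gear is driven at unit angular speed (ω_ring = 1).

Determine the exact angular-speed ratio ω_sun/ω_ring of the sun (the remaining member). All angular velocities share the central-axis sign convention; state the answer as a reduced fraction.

N_ring = 31 + 2·14 = 59
31(ω_s−ω_c) = −59(ω_r−ω_c),  ω_c=0, ω_r=1
ω_s = 0 − (59/31)(1−0) = -59/31
ω_s/ω_r = -59/31

-59/31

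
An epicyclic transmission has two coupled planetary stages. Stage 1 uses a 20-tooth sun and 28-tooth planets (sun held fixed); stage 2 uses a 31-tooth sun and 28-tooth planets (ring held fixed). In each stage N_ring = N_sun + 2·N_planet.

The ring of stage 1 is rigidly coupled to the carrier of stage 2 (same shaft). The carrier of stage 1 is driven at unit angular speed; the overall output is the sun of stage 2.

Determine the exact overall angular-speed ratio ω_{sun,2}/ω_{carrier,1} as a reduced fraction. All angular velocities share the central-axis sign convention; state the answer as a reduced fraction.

Stage 1: N_ring = 20 + 2·28 = 76
Stage 1: 20(ω_s−ω_c) = −76(ω_r−ω_c),  ω_s=0, ω_c=1
Stage 1: ω_r = 1 − (20/76)(0−1) = 24/19
  ⇒ ω_r¹/ω_c¹ = 24/19
Stage 2: N_ring = 31 + 2·28 = 87
Stage 2: 31(ω_s−ω_c) = −87(ω_r−ω_c),  ω_r=0, ω_c=1
Stage 2: ω_s = 1 − (87/31)(0−1) = 118/31
  ⇒ ω_s²/ω_c² = 118/31
Coupling ω_c² = ω_r¹ ⇒ overall = 24/19 × 118/31 = 2832/589

2832/589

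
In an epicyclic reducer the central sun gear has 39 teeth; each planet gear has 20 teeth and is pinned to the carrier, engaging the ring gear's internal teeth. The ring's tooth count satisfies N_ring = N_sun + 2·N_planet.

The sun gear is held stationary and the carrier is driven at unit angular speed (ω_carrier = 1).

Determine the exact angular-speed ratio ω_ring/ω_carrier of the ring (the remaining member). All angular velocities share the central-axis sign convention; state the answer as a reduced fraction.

118/79

N_ring = 39 + 2·20 = 79
39(ω_s−ω_c) = −79(ω_r−ω_c),  ω_s=0, ω_c=1
ω_r = 1 − (39/79)(0−1) = 118/79
ω_r/ω_c = 118/79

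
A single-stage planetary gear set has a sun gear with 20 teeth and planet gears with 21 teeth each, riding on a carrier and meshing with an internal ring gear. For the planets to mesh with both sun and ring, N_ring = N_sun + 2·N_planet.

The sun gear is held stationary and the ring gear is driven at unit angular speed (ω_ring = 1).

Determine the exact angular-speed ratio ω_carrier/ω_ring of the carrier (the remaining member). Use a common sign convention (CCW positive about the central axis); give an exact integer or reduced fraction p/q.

31/41

N_ring = 20 + 2·21 = 62
20(ω_s−ω_c) = −62(ω_r−ω_c),  ω_s=0, ω_r=1
20(0−ω_c) = −62(1−ω_c)  ⇒  82ω_c = 62  ⇒  ω_c = 31/41
ω_c/ω_r = 31/41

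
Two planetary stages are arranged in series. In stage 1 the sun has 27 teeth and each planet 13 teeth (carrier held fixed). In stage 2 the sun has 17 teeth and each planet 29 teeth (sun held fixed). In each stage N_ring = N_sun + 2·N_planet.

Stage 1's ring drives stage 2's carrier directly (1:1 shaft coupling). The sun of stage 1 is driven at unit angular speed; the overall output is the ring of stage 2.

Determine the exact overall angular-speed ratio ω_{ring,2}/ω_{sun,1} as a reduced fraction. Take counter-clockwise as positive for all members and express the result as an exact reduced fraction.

Stage 1: N_ring = 27 + 2·13 = 53
Stage 1: 27(ω_s−ω_c) = −53(ω_r−ω_c),  ω_c=0, ω_s=1
Stage 1: ω_r = 0 − (27/53)(1−0) = -27/53
  ⇒ ω_r¹/ω_s¹ = -27/53
Stage 2: N_ring = 17 + 2·29 = 75
Stage 2: 17(ω_s−ω_c) = −75(ω_r−ω_c),  ω_s=0, ω_c=1
Stage 2: ω_r = 1 − (17/75)(0−1) = 92/75
  ⇒ ω_r²/ω_c² = 92/75
Coupling ω_c² = ω_r¹ ⇒ overall = -27/53 × 92/75 = -828/1325

-828/1325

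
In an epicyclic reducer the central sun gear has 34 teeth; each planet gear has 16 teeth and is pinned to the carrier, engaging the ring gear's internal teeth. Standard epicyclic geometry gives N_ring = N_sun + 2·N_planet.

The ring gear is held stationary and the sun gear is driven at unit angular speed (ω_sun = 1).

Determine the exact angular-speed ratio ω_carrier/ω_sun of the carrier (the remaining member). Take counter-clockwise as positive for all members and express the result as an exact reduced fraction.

N_ring = 34 + 2·16 = 66
34(ω_s−ω_c) = −66(ω_r−ω_c),  ω_r=0, ω_s=1
34(1−ω_c) = −66(0−ω_c)  ⇒  100ω_c = 34  ⇒  ω_c = 17/50
ω_c/ω_s = 17/50

17/50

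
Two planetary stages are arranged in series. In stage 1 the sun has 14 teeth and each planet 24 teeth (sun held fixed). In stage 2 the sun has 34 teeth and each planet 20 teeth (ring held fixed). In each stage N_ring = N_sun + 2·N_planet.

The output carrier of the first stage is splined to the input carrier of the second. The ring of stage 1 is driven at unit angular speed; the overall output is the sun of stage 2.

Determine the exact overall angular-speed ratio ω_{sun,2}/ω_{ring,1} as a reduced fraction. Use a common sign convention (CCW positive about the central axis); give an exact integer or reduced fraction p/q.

Stage 1: N_ring = 14 + 2·24 = 62
Stage 1: 14(ω_s−ω_c) = −62(ω_r−ω_c),  ω_s=0, ω_r=1
Stage 1: 14(0−ω_c) = −62(1−ω_c)  ⇒  76ω_c = 62  ⇒  ω_c = 31/38
  ⇒ ω_c¹/ω_r¹ = 31/38
Stage 2: N_ring = 34 + 2·20 = 74
Stage 2: 34(ω_s−ω_c) = −74(ω_r−ω_c),  ω_r=0, ω_c=1
Stage 2: ω_s = 1 − (74/34)(0−1) = 54/17
  ⇒ ω_s²/ω_c² = 54/17
Coupling ω_c² = ω_c¹ ⇒ overall = 31/38 × 54/17 = 837/323

837/323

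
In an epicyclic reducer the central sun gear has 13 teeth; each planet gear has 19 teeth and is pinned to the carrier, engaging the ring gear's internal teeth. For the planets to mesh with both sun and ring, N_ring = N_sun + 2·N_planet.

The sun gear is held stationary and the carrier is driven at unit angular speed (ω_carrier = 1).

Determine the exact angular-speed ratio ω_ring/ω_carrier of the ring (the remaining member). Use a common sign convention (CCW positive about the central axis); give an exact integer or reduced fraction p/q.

N_ring = 13 + 2·19 = 51
13(ω_s−ω_c) = −51(ω_r−ω_c),  ω_s=0, ω_c=1
ω_r = 1 − (13/51)(0−1) = 64/51
ω_r/ω_c = 64/51

64/51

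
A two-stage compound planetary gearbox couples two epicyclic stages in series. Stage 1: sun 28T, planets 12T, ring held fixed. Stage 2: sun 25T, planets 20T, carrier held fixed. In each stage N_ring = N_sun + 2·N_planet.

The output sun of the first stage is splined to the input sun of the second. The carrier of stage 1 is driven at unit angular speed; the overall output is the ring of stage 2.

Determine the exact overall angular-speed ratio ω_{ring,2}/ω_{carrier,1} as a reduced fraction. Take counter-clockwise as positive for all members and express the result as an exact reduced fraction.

-100/91

Stage 1: N_ring = 28 + 2·12 = 52
Stage 1: 28(ω_s−ω_c) = −52(ω_r−ω_c),  ω_r=0, ω_c=1
Stage 1: ω_s = 1 − (52/28)(0−1) = 20/7
  ⇒ ω_s¹/ω_c¹ = 20/7
Stage 2: N_ring = 25 + 2·20 = 65
Stage 2: 25(ω_s−ω_c) = −65(ω_r−ω_c),  ω_c=0, ω_s=1
Stage 2: ω_r = 0 − (25/65)(1−0) = -5/13
  ⇒ ω_r²/ω_s² = -5/13
Coupling ω_s² = ω_s¹ ⇒ overall = 20/7 × -5/13 = -100/91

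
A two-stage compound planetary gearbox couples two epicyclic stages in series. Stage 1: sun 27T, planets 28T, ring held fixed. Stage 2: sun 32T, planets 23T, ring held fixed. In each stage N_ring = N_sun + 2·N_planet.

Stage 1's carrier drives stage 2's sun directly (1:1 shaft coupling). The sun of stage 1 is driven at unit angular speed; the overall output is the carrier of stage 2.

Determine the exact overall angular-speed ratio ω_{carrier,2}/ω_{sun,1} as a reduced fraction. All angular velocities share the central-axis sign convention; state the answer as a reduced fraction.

216/3025

Stage 1: N_ring = 27 + 2·28 = 83
Stage 1: 27(ω_s−ω_c) = −83(ω_r−ω_c),  ω_r=0, ω_s=1
Stage 1: 27(1−ω_c) = −83(0−ω_c)  ⇒  110ω_c = 27  ⇒  ω_c = 27/110
  ⇒ ω_c¹/ω_s¹ = 27/110
Stage 2: N_ring = 32 + 2·23 = 78
Stage 2: 32(ω_s−ω_c) = −78(ω_r−ω_c),  ω_r=0, ω_s=1
Stage 2: 32(1−ω_c) = −78(0−ω_c)  ⇒  110ω_c = 32  ⇒  ω_c = 16/55
  ⇒ ω_c²/ω_s² = 16/55
Coupling ω_s² = ω_c¹ ⇒ overall = 27/110 × 16/55 = 216/3025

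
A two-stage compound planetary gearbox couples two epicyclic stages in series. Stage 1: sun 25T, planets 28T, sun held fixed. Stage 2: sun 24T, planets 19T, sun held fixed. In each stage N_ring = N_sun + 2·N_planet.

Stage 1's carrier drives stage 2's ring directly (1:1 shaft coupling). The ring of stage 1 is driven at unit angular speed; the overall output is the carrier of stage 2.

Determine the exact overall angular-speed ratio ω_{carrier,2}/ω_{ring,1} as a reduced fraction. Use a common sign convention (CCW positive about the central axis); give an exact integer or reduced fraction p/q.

Stage 1: N_ring = 25 + 2·28 = 81
Stage 1: 25(ω_s−ω_c) = −81(ω_r−ω_c),  ω_s=0, ω_r=1
Stage 1: 25(0−ω_c) = −81(1−ω_c)  ⇒  106ω_c = 81  ⇒  ω_c = 81/106
  ⇒ ω_c¹/ω_r¹ = 81/106
Stage 2: N_ring = 24 + 2·19 = 62
Stage 2: 24(ω_s−ω_c) = −62(ω_r−ω_c),  ω_s=0, ω_r=1
Stage 2: 24(0−ω_c) = −62(1−ω_c)  ⇒  86ω_c = 62  ⇒  ω_c = 31/43
  ⇒ ω_c²/ω_r² = 31/43
Coupling ω_r² = ω_c¹ ⇒ overall = 81/106 × 31/43 = 2511/4558

2511/4558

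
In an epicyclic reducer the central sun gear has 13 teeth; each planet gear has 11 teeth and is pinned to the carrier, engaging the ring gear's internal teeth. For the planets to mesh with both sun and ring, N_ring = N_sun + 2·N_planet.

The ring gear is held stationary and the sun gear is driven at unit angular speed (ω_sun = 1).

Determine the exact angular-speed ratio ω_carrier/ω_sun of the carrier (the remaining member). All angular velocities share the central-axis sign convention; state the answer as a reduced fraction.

13/48

N_ring = 13 + 2·11 = 35
13(ω_s−ω_c) = −35(ω_r−ω_c),  ω_r=0, ω_s=1
13(1−ω_c) = −35(0−ω_c)  ⇒  48ω_c = 13  ⇒  ω_c = 13/48
ω_c/ω_s = 13/48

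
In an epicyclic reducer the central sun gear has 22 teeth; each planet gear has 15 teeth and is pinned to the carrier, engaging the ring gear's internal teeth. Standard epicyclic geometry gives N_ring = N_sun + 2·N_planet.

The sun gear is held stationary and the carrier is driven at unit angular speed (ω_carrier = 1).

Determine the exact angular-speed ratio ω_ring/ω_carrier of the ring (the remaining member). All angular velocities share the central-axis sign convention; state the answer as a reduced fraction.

37/26

N_ring = 22 + 2·15 = 52
22(ω_s−ω_c) = −52(ω_r−ω_c),  ω_s=0, ω_c=1
ω_r = 1 − (22/52)(0−1) = 37/26
ω_r/ω_c = 37/26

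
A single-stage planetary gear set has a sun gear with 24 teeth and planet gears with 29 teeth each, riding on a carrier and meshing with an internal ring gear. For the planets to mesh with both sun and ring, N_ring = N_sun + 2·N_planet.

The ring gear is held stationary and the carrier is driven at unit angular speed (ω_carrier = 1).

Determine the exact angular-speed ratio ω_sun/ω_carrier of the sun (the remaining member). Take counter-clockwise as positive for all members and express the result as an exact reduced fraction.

53/12

N_ring = 24 + 2·29 = 82
24(ω_s−ω_c) = −82(ω_r−ω_c),  ω_r=0, ω_c=1
ω_s = 1 − (82/24)(0−1) = 53/12
ω_s/ω_c = 53/12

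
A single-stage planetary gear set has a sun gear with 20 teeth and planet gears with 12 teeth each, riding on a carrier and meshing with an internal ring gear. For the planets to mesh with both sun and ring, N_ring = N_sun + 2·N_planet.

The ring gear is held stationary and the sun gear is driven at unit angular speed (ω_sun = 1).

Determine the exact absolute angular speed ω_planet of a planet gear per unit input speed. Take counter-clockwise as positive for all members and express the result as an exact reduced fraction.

N_ring = 20 + 2·12 = 44
20(ω_s−ω_c) = −44(ω_r−ω_c),  ω_r=0, ω_s=1
20(1−ω_c) = −44(0−ω_c)  ⇒  64ω_c = 20  ⇒  ω_c = 5/16
sun–planet: 20·(1−5/16) = −12·(ω_p−ω_c)  ⇒  ω_p−ω_c = −(20/12)·(11/16) = -55/48
ω_p = 5/16 − 55/48 = -5/6

-5/6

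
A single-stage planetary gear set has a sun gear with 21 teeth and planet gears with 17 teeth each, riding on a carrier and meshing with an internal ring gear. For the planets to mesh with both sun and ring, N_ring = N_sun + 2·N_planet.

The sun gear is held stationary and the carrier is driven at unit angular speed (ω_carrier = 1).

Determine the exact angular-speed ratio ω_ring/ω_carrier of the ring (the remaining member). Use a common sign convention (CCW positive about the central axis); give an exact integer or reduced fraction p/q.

76/55

N_ring = 21 + 2·17 = 55
21(ω_s−ω_c) = −55(ω_r−ω_c),  ω_s=0, ω_c=1
ω_r = 1 − (21/55)(0−1) = 76/55
ω_r/ω_c = 76/55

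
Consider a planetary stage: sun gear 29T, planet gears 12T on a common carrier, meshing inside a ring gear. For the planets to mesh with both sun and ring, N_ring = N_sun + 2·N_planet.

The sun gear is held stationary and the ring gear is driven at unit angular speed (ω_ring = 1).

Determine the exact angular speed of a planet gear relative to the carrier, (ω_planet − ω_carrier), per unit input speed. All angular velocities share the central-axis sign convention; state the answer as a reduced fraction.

1537/984

N_ring = 29 + 2·12 = 53
29(ω_s−ω_c) = −53(ω_r−ω_c),  ω_s=0, ω_r=1
29(0−ω_c) = −53(1−ω_c)  ⇒  82ω_c = 53  ⇒  ω_c = 53/82
sun–planet: 29·(0−53/82) = −12·(ω_p−ω_c)  ⇒  ω_p−ω_c = −(29/12)·(-53/82) = 1537/984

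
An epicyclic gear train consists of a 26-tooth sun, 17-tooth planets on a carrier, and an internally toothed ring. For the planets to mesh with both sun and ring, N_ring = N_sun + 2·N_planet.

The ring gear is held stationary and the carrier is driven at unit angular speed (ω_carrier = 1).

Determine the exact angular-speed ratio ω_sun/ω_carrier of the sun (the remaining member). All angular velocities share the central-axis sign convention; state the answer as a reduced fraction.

43/13

N_ring = 26 + 2·17 = 60
26(ω_s−ω_c) = −60(ω_r−ω_c),  ω_r=0, ω_c=1
ω_s = 1 − (60/26)(0−1) = 43/13
ω_s/ω_c = 43/13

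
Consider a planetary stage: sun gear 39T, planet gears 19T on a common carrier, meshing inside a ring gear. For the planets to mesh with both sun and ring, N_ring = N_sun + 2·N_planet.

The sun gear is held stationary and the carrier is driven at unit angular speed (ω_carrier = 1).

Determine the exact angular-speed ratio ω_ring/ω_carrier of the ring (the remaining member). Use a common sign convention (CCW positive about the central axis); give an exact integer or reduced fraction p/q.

N_ring = 39 + 2·19 = 77
39(ω_s−ω_c) = −77(ω_r−ω_c),  ω_s=0, ω_c=1
ω_r = 1 − (39/77)(0−1) = 116/77
ω_r/ω_c = 116/77

116/77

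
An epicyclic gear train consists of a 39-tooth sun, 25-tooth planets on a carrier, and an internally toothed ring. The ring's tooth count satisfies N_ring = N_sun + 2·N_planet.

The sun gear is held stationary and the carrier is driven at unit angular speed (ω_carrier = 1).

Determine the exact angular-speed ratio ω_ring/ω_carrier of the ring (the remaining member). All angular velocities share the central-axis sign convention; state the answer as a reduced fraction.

N_ring = 39 + 2·25 = 89
39(ω_s−ω_c) = −89(ω_r−ω_c),  ω_s=0, ω_c=1
ω_r = 1 − (39/89)(0−1) = 128/89
ω_r/ω_c = 128/89

128/89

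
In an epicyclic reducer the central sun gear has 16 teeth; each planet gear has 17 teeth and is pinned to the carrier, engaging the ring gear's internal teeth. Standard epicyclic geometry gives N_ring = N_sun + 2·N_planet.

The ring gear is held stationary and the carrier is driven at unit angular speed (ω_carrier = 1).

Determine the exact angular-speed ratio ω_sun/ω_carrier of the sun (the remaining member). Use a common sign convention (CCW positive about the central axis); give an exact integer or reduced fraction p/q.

33/8

N_ring = 16 + 2·17 = 50
16(ω_s−ω_c) = −50(ω_r−ω_c),  ω_r=0, ω_c=1
ω_s = 1 − (50/16)(0−1) = 33/8
ω_s/ω_c = 33/8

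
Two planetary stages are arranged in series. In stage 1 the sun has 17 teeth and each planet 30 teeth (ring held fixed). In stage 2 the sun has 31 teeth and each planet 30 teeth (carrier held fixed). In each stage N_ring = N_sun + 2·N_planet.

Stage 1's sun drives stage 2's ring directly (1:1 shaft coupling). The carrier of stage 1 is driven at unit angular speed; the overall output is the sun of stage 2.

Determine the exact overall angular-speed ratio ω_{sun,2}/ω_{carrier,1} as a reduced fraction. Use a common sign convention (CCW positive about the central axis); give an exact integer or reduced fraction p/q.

Stage 1: N_ring = 17 + 2·30 = 77
Stage 1: 17(ω_s−ω_c) = −77(ω_r−ω_c),  ω_r=0, ω_c=1
Stage 1: ω_s = 1 − (77/17)(0−1) = 94/17
  ⇒ ω_s¹/ω_c¹ = 94/17
Stage 2: N_ring = 31 + 2·30 = 91
Stage 2: 31(ω_s−ω_c) = −91(ω_r−ω_c),  ω_c=0, ω_r=1
Stage 2: ω_s = 0 − (91/31)(1−0) = -91/31
  ⇒ ω_s²/ω_r² = -91/31
Coupling ω_r² = ω_s¹ ⇒ overall = 94/17 × -91/31 = -8554/527

-8554/527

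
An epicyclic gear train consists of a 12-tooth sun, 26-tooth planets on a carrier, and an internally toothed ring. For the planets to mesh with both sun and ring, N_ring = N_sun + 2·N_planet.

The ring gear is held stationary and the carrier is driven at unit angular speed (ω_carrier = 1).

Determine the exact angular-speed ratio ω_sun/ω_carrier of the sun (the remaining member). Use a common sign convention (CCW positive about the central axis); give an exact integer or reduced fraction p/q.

19/3

N_ring = 12 + 2·26 = 64
12(ω_s−ω_c) = −64(ω_r−ω_c),  ω_r=0, ω_c=1
ω_s = 1 − (64/12)(0−1) = 19/3
ω_s/ω_c = 19/3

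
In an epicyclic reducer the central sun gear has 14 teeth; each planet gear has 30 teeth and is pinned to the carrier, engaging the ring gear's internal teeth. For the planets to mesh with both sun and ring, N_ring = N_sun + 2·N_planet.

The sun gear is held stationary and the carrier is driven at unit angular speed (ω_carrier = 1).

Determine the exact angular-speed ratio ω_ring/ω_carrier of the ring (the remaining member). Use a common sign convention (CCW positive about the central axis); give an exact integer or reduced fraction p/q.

44/37

N_ring = 14 + 2·30 = 74
14(ω_s−ω_c) = −74(ω_r−ω_c),  ω_s=0, ω_c=1
ω_r = 1 − (14/74)(0−1) = 44/37
ω_r/ω_c = 44/37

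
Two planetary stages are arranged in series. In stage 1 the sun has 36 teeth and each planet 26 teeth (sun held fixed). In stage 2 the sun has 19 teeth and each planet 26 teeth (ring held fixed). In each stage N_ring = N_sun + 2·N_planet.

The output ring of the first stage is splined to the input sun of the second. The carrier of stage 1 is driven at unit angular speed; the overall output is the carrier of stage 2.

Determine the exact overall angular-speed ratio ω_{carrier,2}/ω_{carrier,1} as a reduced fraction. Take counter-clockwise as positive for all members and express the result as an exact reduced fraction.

589/1980

Stage 1: N_ring = 36 + 2·26 = 88
Stage 1: 36(ω_s−ω_c) = −88(ω_r−ω_c),  ω_s=0, ω_c=1
Stage 1: ω_r = 1 − (36/88)(0−1) = 31/22
  ⇒ ω_r¹/ω_c¹ = 31/22
Stage 2: N_ring = 19 + 2·26 = 71
Stage 2: 19(ω_s−ω_c) = −71(ω_r−ω_c),  ω_r=0, ω_s=1
Stage 2: 19(1−ω_c) = −71(0−ω_c)  ⇒  90ω_c = 19  ⇒  ω_c = 19/90
  ⇒ ω_c²/ω_s² = 19/90
Coupling ω_s² = ω_r¹ ⇒ overall = 31/22 × 19/90 = 589/1980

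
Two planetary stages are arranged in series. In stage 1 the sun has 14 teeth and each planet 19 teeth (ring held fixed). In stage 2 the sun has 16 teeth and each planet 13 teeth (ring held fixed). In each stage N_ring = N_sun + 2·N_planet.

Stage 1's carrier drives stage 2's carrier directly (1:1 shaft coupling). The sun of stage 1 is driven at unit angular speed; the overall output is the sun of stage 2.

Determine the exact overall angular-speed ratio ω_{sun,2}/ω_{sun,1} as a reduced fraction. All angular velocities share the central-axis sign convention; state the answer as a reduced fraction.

Stage 1: N_ring = 14 + 2·19 = 52
Stage 1: 14(ω_s−ω_c) = −52(ω_r−ω_c),  ω_r=0, ω_s=1
Stage 1: 14(1−ω_c) = −52(0−ω_c)  ⇒  66ω_c = 14  ⇒  ω_c = 7/33
  ⇒ ω_c¹/ω_s¹ = 7/33
Stage 2: N_ring = 16 + 2·13 = 42
Stage 2: 16(ω_s−ω_c) = −42(ω_r−ω_c),  ω_r=0, ω_c=1
Stage 2: ω_s = 1 − (42/16)(0−1) = 29/8
  ⇒ ω_s²/ω_c² = 29/8
Coupling ω_c² = ω_c¹ ⇒ overall = 7/33 × 29/8 = 203/264

203/264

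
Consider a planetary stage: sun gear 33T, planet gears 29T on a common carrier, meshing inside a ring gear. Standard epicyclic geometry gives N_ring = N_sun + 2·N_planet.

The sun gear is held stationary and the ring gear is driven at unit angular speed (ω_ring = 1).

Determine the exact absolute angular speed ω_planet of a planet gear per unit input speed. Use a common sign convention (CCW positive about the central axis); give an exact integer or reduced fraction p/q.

N_ring = 33 + 2·29 = 91
33(ω_s−ω_c) = −91(ω_r−ω_c),  ω_s=0, ω_r=1
33(0−ω_c) = −91(1−ω_c)  ⇒  124ω_c = 91  ⇒  ω_c = 91/124
sun–planet: 33·(0−91/124) = −29·(ω_p−ω_c)  ⇒  ω_p−ω_c = −(33/29)·(-91/124) = 3003/3596
ω_p = 91/124 + 3003/3596 = 91/58

91/58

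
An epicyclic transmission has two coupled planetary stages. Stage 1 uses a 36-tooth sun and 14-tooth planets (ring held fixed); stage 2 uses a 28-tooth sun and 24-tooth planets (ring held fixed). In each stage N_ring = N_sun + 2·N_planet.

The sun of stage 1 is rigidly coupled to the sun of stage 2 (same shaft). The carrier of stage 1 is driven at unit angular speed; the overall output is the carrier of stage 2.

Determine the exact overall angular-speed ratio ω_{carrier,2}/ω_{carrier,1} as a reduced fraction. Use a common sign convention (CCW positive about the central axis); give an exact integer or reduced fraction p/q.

175/234

Stage 1: N_ring = 36 + 2·14 = 64
Stage 1: 36(ω_s−ω_c) = −64(ω_r−ω_c),  ω_r=0, ω_c=1
Stage 1: ω_s = 1 − (64/36)(0−1) = 25/9
  ⇒ ω_s¹/ω_c¹ = 25/9
Stage 2: N_ring = 28 + 2·24 = 76
Stage 2: 28(ω_s−ω_c) = −76(ω_r−ω_c),  ω_r=0, ω_s=1
Stage 2: 28(1−ω_c) = −76(0−ω_c)  ⇒  104ω_c = 28  ⇒  ω_c = 7/26
  ⇒ ω_c²/ω_s² = 7/26
Coupling ω_s² = ω_s¹ ⇒ overall = 25/9 × 7/26 = 175/234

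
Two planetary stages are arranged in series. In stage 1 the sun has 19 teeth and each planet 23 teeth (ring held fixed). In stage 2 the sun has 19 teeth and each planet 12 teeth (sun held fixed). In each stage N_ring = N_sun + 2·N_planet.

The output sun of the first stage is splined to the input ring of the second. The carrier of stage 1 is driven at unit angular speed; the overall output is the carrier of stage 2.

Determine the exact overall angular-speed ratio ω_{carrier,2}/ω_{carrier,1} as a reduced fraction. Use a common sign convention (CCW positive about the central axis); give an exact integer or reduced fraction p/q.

1806/589

Stage 1: N_ring = 19 + 2·23 = 65
Stage 1: 19(ω_s−ω_c) = −65(ω_r−ω_c),  ω_r=0, ω_c=1
Stage 1: ω_s = 1 − (65/19)(0−1) = 84/19
  ⇒ ω_s¹/ω_c¹ = 84/19
Stage 2: N_ring = 19 + 2·12 = 43
Stage 2: 19(ω_s−ω_c) = −43(ω_r−ω_c),  ω_s=0, ω_r=1
Stage 2: 19(0−ω_c) = −43(1−ω_c)  ⇒  62ω_c = 43  ⇒  ω_c = 43/62
  ⇒ ω_c²/ω_r² = 43/62
Coupling ω_r² = ω_s¹ ⇒ overall = 84/19 × 43/62 = 1806/589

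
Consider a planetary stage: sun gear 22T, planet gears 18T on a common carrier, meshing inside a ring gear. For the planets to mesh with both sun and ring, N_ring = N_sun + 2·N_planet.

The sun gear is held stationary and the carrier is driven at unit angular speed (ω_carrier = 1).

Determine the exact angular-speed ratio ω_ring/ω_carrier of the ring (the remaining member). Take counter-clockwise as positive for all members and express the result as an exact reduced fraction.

40/29

N_ring = 22 + 2·18 = 58
22(ω_s−ω_c) = −58(ω_r−ω_c),  ω_s=0, ω_c=1
ω_r = 1 − (22/58)(0−1) = 40/29
ω_r/ω_c = 40/29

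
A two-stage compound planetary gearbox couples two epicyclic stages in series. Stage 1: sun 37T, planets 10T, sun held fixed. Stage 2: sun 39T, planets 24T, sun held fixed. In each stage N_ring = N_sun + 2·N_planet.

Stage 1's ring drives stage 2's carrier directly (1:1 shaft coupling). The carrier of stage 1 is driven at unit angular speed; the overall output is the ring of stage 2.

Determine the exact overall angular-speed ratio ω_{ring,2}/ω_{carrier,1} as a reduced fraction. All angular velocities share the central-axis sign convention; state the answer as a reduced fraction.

Stage 1: N_ring = 37 + 2·10 = 57
Stage 1: 37(ω_s−ω_c) = −57(ω_r−ω_c),  ω_s=0, ω_c=1
Stage 1: ω_r = 1 − (37/57)(0−1) = 94/57
  ⇒ ω_r¹/ω_c¹ = 94/57
Stage 2: N_ring = 39 + 2·24 = 87
Stage 2: 39(ω_s−ω_c) = −87(ω_r−ω_c),  ω_s=0, ω_c=1
Stage 2: ω_r = 1 − (39/87)(0−1) = 42/29
  ⇒ ω_r²/ω_c² = 42/29
Coupling ω_c² = ω_r¹ ⇒ overall = 94/57 × 42/29 = 1316/551

1316/551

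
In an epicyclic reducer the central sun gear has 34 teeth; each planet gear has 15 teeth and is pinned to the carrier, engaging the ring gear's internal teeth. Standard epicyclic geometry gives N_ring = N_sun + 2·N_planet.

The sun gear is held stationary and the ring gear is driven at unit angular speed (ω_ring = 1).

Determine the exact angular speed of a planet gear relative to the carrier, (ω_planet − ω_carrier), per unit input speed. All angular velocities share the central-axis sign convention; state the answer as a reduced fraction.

N_ring = 34 + 2·15 = 64
34(ω_s−ω_c) = −64(ω_r−ω_c),  ω_s=0, ω_r=1
34(0−ω_c) = −64(1−ω_c)  ⇒  98ω_c = 64  ⇒  ω_c = 32/49
sun–planet: 34·(0−32/49) = −15·(ω_p−ω_c)  ⇒  ω_p−ω_c = −(34/15)·(-32/49) = 1088/735

1088/735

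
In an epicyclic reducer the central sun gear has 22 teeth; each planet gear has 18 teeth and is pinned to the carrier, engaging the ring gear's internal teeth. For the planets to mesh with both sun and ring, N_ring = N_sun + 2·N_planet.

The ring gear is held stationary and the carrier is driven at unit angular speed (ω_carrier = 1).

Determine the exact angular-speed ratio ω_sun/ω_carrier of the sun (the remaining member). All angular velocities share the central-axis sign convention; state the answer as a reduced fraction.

40/11

N_ring = 22 + 2·18 = 58
22(ω_s−ω_c) = −58(ω_r−ω_c),  ω_r=0, ω_c=1
ω_s = 1 − (58/22)(0−1) = 40/11
ω_s/ω_c = 40/11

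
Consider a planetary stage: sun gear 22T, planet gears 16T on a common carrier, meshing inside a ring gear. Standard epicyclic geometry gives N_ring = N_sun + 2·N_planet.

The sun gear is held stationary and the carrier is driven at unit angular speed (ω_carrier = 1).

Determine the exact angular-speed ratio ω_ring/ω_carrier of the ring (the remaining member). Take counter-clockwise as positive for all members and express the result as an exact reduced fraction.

N_ring = 22 + 2·16 = 54
22(ω_s−ω_c) = −54(ω_r−ω_c),  ω_s=0, ω_c=1
ω_r = 1 − (22/54)(0−1) = 38/27
ω_r/ω_c = 38/27

38/27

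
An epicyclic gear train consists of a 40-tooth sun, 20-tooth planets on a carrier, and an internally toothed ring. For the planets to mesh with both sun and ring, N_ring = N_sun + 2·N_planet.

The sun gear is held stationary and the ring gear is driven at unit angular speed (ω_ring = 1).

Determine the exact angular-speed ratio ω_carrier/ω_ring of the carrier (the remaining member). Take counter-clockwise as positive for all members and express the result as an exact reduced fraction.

2/3

N_ring = 40 + 2·20 = 80
40(ω_s−ω_c) = −80(ω_r−ω_c),  ω_s=0, ω_r=1
40(0−ω_c) = −80(1−ω_c)  ⇒  120ω_c = 80  ⇒  ω_c = 2/3
ω_c/ω_r = 2/3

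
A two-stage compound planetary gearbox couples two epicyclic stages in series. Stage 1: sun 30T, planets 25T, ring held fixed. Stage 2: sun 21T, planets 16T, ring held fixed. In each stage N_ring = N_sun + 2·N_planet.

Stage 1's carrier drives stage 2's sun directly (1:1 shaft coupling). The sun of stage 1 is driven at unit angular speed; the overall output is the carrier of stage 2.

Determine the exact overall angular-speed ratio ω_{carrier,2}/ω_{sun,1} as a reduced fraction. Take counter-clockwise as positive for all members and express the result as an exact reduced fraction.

Stage 1: N_ring = 30 + 2·25 = 80
Stage 1: 30(ω_s−ω_c) = −80(ω_r−ω_c),  ω_r=0, ω_s=1
Stage 1: 30(1−ω_c) = −80(0−ω_c)  ⇒  110ω_c = 30  ⇒  ω_c = 3/11
  ⇒ ω_c¹/ω_s¹ = 3/11
Stage 2: N_ring = 21 + 2·16 = 53
Stage 2: 21(ω_s−ω_c) = −53(ω_r−ω_c),  ω_r=0, ω_s=1
Stage 2: 21(1−ω_c) = −53(0−ω_c)  ⇒  74ω_c = 21  ⇒  ω_c = 21/74
  ⇒ ω_c²/ω_s² = 21/74
Coupling ω_s² = ω_c¹ ⇒ overall = 3/11 × 21/74 = 63/814

63/814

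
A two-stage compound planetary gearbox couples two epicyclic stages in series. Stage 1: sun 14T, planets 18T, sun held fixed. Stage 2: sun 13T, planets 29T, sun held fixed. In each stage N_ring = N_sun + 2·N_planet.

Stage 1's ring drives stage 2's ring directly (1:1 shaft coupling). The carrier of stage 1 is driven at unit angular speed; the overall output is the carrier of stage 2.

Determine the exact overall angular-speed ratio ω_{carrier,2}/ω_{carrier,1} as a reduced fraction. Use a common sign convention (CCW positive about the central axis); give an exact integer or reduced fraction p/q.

568/525

Stage 1: N_ring = 14 + 2·18 = 50
Stage 1: 14(ω_s−ω_c) = −50(ω_r−ω_c),  ω_s=0, ω_c=1
Stage 1: ω_r = 1 − (14/50)(0−1) = 32/25
  ⇒ ω_r¹/ω_c¹ = 32/25
Stage 2: N_ring = 13 + 2·29 = 71
Stage 2: 13(ω_s−ω_c) = −71(ω_r−ω_c),  ω_s=0, ω_r=1
Stage 2: 13(0−ω_c) = −71(1−ω_c)  ⇒  84ω_c = 71  ⇒  ω_c = 71/84
  ⇒ ω_c²/ω_r² = 71/84
Coupling ω_r² = ω_r¹ ⇒ overall = 32/25 × 71/84 = 568/525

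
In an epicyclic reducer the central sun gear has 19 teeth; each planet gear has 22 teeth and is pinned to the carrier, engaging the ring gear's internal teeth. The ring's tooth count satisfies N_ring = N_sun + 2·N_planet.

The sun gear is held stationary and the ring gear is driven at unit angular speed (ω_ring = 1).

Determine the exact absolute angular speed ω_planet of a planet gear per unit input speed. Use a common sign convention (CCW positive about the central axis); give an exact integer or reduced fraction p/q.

63/44

N_ring = 19 + 2·22 = 63
19(ω_s−ω_c) = −63(ω_r−ω_c),  ω_s=0, ω_r=1
19(0−ω_c) = −63(1−ω_c)  ⇒  82ω_c = 63  ⇒  ω_c = 63/82
sun–planet: 19·(0−63/82) = −22·(ω_p−ω_c)  ⇒  ω_p−ω_c = −(19/22)·(-63/82) = 1197/1804
ω_p = 63/82 + 1197/1804 = 63/44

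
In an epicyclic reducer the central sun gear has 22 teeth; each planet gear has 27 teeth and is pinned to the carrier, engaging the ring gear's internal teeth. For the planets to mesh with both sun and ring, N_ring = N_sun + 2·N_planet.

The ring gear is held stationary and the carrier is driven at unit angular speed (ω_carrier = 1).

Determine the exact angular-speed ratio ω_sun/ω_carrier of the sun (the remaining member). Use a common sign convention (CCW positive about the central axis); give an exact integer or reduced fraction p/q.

49/11

N_ring = 22 + 2·27 = 76
22(ω_s−ω_c) = −76(ω_r−ω_c),  ω_r=0, ω_c=1
ω_s = 1 − (76/22)(0−1) = 49/11
ω_s/ω_c = 49/11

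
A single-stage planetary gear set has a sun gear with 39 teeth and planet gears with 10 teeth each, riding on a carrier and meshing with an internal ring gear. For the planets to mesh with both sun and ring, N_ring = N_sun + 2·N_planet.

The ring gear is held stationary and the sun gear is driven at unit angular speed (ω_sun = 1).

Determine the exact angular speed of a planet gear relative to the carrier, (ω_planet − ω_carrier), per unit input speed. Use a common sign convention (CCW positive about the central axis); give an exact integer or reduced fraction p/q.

N_ring = 39 + 2·10 = 59
39(ω_s−ω_c) = −59(ω_r−ω_c),  ω_r=0, ω_s=1
39(1−ω_c) = −59(0−ω_c)  ⇒  98ω_c = 39  ⇒  ω_c = 39/98
sun–planet: 39·(1−39/98) = −10·(ω_p−ω_c)  ⇒  ω_p−ω_c = −(39/10)·(59/98) = -2301/980

-2301/980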